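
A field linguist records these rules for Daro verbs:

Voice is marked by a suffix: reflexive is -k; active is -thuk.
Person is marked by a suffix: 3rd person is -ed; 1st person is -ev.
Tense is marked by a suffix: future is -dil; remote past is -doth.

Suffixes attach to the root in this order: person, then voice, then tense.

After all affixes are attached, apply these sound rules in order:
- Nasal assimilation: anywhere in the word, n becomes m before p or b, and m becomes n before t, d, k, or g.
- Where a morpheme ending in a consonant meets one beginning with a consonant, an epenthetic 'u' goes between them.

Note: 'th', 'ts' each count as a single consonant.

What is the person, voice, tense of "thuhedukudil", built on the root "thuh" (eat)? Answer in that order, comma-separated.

3rd person, reflexive, future

Segment: thuh-ed-k-dil.
person: -ed → 3rd person.
voice: -k → reflexive.
tense: -dil → future.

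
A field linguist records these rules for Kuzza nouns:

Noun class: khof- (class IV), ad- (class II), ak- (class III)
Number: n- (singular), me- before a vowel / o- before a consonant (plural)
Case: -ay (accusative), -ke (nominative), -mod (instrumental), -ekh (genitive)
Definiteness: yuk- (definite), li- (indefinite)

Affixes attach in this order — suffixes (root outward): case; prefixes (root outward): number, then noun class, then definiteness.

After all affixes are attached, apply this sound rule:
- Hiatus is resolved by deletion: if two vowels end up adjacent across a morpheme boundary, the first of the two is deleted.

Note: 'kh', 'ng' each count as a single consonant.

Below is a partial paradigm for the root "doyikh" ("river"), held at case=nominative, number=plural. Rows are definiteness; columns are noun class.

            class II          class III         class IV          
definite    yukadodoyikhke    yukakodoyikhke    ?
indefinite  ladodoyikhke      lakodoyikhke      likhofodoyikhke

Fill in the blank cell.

yukkhofodoyikhke

Attach case nominative -ke → doyikhke.
Attach number plural o- (before consonant 'd') → odoyikhke.
Attach noun class class IV khof- → khofodoyikhke.
Attach definiteness definite yuk- → yukkhofodoyikhke.
Vowel deletion: no change.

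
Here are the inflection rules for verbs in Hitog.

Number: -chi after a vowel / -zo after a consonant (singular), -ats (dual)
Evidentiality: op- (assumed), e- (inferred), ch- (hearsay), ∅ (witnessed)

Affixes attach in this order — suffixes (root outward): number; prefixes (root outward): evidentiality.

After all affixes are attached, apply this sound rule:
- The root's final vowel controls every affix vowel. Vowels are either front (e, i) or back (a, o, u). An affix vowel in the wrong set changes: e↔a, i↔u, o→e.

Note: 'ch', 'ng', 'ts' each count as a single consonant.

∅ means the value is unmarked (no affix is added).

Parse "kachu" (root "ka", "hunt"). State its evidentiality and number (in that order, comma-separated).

witnessed, singular

Segment: ka-chi.
evidentiality: ∅ → witnessed.
number: -chi/zo → singular.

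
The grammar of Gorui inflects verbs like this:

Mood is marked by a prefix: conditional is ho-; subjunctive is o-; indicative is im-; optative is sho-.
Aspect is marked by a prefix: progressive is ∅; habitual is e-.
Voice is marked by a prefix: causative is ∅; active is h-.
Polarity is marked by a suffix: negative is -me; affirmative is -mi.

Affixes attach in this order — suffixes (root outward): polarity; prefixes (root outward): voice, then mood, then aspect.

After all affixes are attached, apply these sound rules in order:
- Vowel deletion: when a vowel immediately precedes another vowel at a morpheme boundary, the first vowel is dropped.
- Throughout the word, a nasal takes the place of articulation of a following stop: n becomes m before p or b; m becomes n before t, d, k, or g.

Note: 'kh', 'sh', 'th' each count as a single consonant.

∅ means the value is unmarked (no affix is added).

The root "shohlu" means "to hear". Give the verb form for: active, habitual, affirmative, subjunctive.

ohshohlumi

Attach voice active h- → hshohlu.
Attach polarity affirmative -mi → hshohlumi.
Attach mood subjunctive o- → ohshohlumi.
Attach aspect habitual e- → eohshohlumi.
Apply vowel deletion: eohshohlumi → ohshohlumi.
Nasal assimilation: no change.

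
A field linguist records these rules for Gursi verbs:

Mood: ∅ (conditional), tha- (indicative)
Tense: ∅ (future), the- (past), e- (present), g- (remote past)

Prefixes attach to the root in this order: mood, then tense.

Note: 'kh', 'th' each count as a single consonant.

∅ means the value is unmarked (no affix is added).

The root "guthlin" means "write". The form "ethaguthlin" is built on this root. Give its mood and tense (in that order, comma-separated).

Segment: e-tha-guthlin.
mood: tha- → indicative.
tense: e- → present.

indicative, present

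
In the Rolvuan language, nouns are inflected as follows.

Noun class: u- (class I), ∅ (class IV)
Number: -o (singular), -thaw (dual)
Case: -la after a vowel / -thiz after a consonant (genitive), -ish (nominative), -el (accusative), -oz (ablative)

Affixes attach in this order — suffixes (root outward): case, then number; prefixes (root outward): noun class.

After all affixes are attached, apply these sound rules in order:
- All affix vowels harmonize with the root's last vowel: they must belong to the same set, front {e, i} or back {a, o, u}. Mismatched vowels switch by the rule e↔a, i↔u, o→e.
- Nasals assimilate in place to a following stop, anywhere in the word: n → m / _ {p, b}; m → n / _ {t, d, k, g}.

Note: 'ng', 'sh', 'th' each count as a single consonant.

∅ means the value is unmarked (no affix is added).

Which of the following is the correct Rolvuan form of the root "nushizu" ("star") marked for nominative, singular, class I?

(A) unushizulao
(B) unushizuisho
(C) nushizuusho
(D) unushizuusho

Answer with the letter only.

Attach noun class class I u- → unushizu.
Attach case nominative -ish → unushizuish.
Attach number singular -o → unushizuisho.
Apply vowel harmony: unushizuisho → unushizuusho.
Nasal assimilation: no change.
So the correct form is unushizuusho, option (D).
(C) nushizuusho is wrong: it uses class IV instead of class I for noun class.
(A) unushizulao is wrong: it uses genitive instead of nominative for case.
(B) unushizuisho is wrong: it fails to apply the sound rule(s).

D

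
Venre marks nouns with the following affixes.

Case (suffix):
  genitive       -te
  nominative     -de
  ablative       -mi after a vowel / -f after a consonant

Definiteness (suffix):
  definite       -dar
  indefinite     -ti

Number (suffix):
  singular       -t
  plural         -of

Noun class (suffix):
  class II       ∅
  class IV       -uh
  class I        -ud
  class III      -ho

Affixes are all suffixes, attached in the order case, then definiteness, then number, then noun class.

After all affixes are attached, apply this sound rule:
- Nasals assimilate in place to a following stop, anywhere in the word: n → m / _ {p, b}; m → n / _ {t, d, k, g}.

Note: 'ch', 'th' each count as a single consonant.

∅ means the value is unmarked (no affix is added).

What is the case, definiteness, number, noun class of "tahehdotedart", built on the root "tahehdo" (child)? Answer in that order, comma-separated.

Segment: tahehdo-te-dar-t.
case: -te → genitive.
definiteness: -dar → definite.
number: -t → singular.
noun class: ∅ → class II.

genitive, definite, singular, class II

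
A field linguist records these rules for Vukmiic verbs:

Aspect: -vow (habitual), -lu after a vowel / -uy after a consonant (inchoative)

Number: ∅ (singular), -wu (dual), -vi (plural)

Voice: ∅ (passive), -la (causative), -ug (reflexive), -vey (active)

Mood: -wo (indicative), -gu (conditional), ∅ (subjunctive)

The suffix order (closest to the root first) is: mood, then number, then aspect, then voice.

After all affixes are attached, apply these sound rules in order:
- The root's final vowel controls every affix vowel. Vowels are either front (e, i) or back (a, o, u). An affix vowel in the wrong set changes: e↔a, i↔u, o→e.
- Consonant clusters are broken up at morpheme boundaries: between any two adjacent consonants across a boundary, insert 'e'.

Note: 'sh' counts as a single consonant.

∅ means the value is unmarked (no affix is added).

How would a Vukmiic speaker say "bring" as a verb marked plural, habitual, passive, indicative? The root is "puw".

puwewovuvow

Attach mood indicative -wo → puwwo.
Attach number plural -vi → puwwovi.
Attach aspect habitual -vow → puwwovivow.
voice = passive: zero marking, form stays puwwovivow.
Apply vowel harmony: puwwovivow → puwwovuvow.
Apply epenthesis: puwwovuvow → puwewovuvow.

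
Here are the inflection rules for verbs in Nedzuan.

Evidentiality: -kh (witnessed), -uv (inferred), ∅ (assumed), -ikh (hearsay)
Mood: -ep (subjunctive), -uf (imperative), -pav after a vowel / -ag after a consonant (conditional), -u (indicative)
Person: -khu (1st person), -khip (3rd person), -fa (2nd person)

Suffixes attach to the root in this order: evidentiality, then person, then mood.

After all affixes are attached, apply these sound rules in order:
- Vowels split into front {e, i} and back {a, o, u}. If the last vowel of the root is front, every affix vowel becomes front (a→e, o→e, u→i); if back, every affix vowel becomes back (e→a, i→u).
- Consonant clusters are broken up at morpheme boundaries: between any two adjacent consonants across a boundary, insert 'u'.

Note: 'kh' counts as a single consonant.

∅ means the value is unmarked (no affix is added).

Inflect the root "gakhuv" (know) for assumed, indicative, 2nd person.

evidentiality = assumed: zero marking, form stays gakhuv.
Attach person 2nd person -fa → gakhuvfa.
Attach mood indicative -u → gakhuvfau.
Vowel harmony: no change.
Apply epenthesis: gakhuvfau → gakhuvufau.

gakhuvufau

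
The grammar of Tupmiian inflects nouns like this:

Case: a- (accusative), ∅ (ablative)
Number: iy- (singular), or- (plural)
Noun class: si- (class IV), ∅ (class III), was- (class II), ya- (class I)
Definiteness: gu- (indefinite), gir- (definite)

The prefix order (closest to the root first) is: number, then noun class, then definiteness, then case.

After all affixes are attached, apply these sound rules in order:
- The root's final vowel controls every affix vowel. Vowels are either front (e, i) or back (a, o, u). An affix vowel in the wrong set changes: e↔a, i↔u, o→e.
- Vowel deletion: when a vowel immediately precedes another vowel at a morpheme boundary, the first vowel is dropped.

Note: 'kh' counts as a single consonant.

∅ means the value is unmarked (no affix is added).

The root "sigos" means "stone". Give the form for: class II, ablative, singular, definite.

Attach number singular iy- → iysigos.
Attach noun class class II was- → wasiysigos.
Attach definiteness definite gir- → girwasiysigos.
case = ablative: zero marking, form stays girwasiysigos.
Apply vowel harmony: girwasiysigos → gurwasuysigos.
Vowel deletion: no change.

gurwasuysigos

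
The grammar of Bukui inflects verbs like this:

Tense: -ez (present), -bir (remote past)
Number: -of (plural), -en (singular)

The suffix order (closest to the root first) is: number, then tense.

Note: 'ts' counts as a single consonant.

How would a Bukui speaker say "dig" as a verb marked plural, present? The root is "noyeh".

noyehofez

Attach number plural -of → noyehof.
Attach tense present -ez → noyehofez.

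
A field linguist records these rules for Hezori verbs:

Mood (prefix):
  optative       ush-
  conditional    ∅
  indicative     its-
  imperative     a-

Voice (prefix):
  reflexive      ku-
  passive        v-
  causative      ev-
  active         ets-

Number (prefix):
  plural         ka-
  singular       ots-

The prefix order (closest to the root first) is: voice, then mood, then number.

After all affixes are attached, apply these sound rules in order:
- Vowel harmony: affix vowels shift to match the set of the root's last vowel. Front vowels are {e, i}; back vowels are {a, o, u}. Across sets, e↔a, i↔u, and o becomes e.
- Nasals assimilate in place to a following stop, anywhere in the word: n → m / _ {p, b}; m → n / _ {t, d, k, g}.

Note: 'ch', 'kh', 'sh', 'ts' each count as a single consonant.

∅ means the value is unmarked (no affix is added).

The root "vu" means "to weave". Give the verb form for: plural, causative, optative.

Attach voice causative ev- → evvu.
Attach mood optative ush- → ushevvu.
Attach number plural ka- → kaushevvu.
Apply vowel harmony: kaushevvu → kaushavvu.
Nasal assimilation: no change.

kaushavvu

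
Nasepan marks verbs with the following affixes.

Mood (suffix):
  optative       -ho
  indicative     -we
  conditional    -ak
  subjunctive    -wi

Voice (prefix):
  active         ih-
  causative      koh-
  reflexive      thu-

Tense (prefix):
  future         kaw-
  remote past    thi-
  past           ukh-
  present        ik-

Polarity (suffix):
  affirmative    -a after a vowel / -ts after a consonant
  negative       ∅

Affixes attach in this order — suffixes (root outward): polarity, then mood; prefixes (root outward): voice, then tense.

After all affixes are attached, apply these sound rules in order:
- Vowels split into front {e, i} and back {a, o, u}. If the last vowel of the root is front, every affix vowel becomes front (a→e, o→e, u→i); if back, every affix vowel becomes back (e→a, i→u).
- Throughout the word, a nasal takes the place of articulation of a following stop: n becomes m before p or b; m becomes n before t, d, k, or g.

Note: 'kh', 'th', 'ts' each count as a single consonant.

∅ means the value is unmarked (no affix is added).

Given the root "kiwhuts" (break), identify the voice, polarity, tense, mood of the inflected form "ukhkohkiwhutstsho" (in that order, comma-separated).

causative, affirmative, past, optative

Segment: ukh-koh-kiwhuts-ts-ho.
voice: koh- → causative.
polarity: -a/ts → affirmative.
tense: ukh- → past.
mood: -ho → optative.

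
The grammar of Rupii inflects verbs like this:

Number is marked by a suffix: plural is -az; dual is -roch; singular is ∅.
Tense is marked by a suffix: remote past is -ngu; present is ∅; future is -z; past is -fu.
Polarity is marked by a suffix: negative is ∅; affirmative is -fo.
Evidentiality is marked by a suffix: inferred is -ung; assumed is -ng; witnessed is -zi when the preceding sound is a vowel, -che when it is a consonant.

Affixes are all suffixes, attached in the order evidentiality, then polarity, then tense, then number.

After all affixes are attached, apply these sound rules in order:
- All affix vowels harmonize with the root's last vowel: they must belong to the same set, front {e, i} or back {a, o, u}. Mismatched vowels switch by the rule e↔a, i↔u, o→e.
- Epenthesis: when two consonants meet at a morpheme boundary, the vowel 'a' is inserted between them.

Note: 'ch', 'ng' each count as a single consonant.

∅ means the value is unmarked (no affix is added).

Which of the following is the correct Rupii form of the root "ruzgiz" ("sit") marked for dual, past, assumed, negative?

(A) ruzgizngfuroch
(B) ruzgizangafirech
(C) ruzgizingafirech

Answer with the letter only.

Attach evidentiality assumed -ng → ruzgizng.
polarity = negative: zero marking, form stays ruzgizng.
Attach tense past -fu → ruzgizngfu.
Attach number dual -roch → ruzgizngfuroch.
Apply vowel harmony: ruzgizngfuroch → ruzgizngfirech.
Apply epenthesis: ruzgizngfirech → ruzgizangafirech.
So the correct form is ruzgizangafirech, option (B).
(C) ruzgizingafirech is wrong: it uses inferred instead of assumed for evidentiality.
(A) ruzgizngfuroch is wrong: it fails to apply the sound rule(s).

B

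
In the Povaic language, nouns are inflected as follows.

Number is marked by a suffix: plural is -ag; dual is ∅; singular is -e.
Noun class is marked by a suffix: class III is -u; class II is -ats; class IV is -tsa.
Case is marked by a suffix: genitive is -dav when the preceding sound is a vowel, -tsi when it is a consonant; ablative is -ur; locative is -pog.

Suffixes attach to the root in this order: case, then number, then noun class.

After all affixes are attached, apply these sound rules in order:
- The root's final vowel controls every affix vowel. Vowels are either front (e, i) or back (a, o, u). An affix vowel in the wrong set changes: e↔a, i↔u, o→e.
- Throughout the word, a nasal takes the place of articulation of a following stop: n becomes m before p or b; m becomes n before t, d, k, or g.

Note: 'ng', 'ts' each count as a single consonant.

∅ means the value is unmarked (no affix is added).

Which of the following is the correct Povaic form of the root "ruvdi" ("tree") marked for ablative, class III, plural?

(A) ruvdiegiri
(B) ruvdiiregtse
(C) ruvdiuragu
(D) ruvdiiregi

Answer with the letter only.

Attach case ablative -ur → ruvdiur.
Attach number plural -ag → ruvdiurag.
Attach noun class class III -u → ruvdiuragu.
Apply vowel harmony: ruvdiuragu → ruvdiiregi.
Nasal assimilation: no change.
So the correct form is ruvdiiregi, option (D).
(A) ruvdiegiri is wrong: it has the affixes in the wrong order.
(C) ruvdiuragu is wrong: it fails to apply the sound rule(s).
(B) ruvdiiregtse is wrong: it uses class IV instead of class III for noun class.

D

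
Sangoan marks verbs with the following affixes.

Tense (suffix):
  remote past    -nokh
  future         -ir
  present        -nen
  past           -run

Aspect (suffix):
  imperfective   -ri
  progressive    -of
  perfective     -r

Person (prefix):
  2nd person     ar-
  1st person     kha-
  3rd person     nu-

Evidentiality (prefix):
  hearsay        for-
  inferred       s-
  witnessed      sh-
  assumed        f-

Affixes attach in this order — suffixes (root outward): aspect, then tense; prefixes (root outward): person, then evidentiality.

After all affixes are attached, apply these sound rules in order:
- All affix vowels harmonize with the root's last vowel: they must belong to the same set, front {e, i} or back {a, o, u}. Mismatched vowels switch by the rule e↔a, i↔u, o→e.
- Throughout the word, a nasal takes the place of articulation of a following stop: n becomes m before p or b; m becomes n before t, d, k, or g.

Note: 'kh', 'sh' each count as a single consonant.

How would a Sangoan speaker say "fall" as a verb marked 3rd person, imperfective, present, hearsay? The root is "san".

fornusanrunan

Attach aspect imperfective -ri → sanri.
Attach person 3rd person nu- → nusanri.
Attach evidentiality hearsay for- → fornusanri.
Attach tense present -nen → fornusanrinen.
Apply vowel harmony: fornusanrinen → fornusanrunan.
Nasal assimilation: no change.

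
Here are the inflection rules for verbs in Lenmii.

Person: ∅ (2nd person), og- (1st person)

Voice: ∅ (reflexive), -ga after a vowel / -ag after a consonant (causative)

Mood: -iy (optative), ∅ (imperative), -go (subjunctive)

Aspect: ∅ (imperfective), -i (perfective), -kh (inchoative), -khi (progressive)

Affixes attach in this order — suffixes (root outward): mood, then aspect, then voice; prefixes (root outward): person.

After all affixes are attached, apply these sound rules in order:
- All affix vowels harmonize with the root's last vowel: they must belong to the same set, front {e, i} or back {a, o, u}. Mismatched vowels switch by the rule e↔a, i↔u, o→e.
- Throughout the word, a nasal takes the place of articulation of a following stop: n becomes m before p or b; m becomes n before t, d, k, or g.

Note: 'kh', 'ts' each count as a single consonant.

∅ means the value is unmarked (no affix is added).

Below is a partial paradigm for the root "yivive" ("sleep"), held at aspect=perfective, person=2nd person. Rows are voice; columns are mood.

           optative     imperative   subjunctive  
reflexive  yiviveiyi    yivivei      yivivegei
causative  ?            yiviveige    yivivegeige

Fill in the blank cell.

Attach mood optative -iy → yiviveiy.
Attach aspect perfective -i → yiviveiyi.
person = 2nd person: zero marking, form stays yiviveiyi.
Attach voice causative -ga (after vowel 'i') → yiviveiyiga.
Apply vowel harmony: yiviveiyiga → yiviveiyige.
Nasal assimilation: no change.

yiviveiyige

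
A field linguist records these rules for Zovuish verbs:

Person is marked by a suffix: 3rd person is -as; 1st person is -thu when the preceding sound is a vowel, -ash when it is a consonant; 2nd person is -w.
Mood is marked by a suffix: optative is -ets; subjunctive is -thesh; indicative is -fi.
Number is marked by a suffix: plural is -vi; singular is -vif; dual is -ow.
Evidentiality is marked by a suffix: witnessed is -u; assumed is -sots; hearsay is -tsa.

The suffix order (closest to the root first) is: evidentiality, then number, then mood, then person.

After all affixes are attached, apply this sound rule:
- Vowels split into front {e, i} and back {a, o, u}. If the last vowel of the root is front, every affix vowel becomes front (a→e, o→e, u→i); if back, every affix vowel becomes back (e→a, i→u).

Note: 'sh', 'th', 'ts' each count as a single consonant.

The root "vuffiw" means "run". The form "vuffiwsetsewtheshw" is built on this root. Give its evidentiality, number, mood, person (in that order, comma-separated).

assumed, dual, subjunctive, 2nd person

Segment: vuffiw-sots-ow-thesh-w.
evidentiality: -sots → assumed.
number: -ow → dual.
mood: -thesh → subjunctive.
person: -w → 2nd person.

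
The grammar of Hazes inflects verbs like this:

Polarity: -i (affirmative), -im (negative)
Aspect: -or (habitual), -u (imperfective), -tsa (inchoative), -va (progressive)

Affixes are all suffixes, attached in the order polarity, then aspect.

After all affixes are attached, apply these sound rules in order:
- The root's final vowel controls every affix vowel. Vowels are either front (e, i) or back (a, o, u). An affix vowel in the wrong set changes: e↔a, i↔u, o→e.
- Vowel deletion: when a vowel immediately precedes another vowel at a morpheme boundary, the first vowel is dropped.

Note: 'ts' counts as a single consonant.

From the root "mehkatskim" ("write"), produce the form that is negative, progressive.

Attach polarity negative -im → mehkatskimim.
Attach aspect progressive -va → mehkatskimimva.
Apply vowel harmony: mehkatskimimva → mehkatskimimve.
Vowel deletion: no change.

mehkatskimimve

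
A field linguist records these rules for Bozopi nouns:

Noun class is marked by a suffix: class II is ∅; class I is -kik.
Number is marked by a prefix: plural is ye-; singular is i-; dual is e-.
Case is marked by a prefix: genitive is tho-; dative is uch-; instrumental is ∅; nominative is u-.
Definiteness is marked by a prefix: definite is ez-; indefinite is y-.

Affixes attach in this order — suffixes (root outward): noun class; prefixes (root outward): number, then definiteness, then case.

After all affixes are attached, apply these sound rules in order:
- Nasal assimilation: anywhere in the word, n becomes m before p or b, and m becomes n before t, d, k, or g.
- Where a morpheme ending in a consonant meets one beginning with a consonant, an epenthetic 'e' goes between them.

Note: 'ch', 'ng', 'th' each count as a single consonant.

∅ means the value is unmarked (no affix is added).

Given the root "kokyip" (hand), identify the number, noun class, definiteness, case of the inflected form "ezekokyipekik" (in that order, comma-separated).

Segment: ez-e-kokyip-kik.
number: e- → dual.
noun class: -kik → class I.
definiteness: ez- → definite.
case: ∅ → instrumental.

dual, class I, definite, instrumental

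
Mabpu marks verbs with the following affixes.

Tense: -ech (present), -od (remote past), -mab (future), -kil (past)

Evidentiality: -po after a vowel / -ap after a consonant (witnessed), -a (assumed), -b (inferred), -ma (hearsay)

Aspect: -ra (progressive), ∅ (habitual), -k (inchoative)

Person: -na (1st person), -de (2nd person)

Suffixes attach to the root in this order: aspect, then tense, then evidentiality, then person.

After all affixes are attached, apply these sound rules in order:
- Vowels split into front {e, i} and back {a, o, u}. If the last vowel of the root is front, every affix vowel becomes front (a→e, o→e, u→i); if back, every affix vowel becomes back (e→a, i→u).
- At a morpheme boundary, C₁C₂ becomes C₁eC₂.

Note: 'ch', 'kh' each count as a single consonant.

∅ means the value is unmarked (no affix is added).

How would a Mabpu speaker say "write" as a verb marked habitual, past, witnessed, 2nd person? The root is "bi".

bikilepede

aspect = habitual: zero marking, form stays bi.
Attach tense past -kil → bikil.
Attach evidentiality witnessed -ap (after consonant 'l') → bikilap.
Attach person 2nd person -de → bikilapde.
Apply vowel harmony: bikilapde → bikilepde.
Apply epenthesis: bikilepde → bikilepede.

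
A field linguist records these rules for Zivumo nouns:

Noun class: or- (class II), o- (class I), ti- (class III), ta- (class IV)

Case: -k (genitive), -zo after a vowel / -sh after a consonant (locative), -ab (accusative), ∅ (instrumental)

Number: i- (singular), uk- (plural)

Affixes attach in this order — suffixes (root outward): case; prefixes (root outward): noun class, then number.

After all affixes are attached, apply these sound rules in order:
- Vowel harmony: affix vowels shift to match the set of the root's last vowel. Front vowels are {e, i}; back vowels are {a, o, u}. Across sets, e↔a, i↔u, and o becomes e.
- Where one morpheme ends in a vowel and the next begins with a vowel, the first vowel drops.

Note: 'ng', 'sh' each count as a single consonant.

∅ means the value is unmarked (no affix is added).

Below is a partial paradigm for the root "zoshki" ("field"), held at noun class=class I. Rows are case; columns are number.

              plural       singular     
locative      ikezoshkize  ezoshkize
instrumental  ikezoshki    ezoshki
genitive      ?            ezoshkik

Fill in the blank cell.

ikezoshkik

Attach case genitive -k → zoshkik.
Attach noun class class I o- → ozoshkik.
Attach number plural uk- → ukozoshkik.
Apply vowel harmony: ukozoshkik → ikezoshkik.
Vowel deletion: no change.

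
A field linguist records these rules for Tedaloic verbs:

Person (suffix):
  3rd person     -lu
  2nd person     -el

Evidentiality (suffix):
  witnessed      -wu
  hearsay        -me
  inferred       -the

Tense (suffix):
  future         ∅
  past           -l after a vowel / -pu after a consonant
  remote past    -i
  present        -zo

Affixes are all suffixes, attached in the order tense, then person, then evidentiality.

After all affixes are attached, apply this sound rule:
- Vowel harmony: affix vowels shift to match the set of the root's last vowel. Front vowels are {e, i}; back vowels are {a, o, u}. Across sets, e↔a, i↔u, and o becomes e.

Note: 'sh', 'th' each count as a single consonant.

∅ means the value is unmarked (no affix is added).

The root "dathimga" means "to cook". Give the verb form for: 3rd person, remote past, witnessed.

dathimgauluwu

Attach tense remote past -i → dathimgai.
Attach person 3rd person -lu → dathimgailu.
Attach evidentiality witnessed -wu → dathimgailuwu.
Apply vowel harmony: dathimgailuwu → dathimgauluwu.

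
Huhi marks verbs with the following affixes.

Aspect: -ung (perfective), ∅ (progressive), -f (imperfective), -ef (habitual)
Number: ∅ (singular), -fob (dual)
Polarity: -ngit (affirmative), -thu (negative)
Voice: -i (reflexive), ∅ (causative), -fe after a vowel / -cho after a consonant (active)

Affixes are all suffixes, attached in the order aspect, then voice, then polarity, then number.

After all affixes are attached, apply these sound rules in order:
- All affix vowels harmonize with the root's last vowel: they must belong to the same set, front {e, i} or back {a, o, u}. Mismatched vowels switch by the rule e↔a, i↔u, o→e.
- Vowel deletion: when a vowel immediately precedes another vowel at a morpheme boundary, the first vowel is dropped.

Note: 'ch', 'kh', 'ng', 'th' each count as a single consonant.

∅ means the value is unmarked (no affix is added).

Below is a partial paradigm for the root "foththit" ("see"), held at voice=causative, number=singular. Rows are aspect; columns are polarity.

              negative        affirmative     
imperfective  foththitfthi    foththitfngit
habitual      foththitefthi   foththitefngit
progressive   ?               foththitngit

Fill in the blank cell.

aspect = progressive: zero marking, form stays foththit.
voice = causative: zero marking, form stays foththit.
Attach polarity negative -thu → foththitthu.
number = singular: zero marking, form stays foththitthu.
Apply vowel harmony: foththitthu → foththitthi.
Vowel deletion: no change.

foththitthi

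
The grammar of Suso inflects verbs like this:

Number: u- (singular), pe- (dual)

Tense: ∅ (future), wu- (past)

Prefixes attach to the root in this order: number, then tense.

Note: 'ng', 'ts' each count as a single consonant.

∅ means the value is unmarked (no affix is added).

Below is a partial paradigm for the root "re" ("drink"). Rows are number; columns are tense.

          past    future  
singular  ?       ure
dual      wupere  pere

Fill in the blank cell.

Attach number singular u- → ure.
Attach tense past wu- → wuure.

wuure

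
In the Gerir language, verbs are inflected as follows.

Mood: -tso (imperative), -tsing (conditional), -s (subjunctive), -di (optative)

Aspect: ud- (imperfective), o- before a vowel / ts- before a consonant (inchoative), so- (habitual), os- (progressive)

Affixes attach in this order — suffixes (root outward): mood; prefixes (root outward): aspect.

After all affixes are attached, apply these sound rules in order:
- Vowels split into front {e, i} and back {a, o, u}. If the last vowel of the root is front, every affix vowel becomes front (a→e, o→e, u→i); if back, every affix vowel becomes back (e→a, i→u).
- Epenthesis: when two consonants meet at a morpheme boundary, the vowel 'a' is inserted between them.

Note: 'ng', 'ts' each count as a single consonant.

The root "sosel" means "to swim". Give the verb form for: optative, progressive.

esasoseladi

Attach aspect progressive os- → ossosel.
Attach mood optative -di → ossoseldi.
Apply vowel harmony: ossoseldi → essoseldi.
Apply epenthesis: essoseldi → esasoseladi.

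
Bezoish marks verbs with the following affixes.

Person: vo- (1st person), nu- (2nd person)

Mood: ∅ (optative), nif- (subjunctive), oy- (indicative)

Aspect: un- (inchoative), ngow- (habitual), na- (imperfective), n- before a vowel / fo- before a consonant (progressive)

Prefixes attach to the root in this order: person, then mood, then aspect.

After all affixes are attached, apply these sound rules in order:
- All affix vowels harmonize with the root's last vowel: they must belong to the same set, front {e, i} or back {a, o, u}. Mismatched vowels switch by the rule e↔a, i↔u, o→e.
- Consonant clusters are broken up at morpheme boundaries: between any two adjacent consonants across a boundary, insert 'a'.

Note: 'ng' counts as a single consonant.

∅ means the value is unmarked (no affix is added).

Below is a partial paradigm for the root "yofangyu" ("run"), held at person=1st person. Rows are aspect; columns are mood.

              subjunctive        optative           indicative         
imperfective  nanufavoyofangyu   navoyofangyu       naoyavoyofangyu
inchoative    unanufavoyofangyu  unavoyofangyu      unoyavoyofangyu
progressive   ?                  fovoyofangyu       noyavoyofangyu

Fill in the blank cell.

Attach person 1st person vo- → voyofangyu.
Attach mood subjunctive nif- → nifvoyofangyu.
Attach aspect progressive fo- (before consonant 'n') → fonifvoyofangyu.
Apply vowel harmony: fonifvoyofangyu → fonufvoyofangyu.
Apply epenthesis: fonufvoyofangyu → fonufavoyofangyu.

fonufavoyofangyu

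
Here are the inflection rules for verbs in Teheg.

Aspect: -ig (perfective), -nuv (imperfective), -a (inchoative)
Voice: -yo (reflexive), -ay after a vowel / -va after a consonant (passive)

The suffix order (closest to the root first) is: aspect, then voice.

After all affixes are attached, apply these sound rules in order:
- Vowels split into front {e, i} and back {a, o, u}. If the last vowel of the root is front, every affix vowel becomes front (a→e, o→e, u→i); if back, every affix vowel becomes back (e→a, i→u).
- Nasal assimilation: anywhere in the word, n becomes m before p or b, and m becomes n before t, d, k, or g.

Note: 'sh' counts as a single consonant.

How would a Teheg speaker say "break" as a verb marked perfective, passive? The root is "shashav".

Attach aspect perfective -ig → shashavig.
Attach voice passive -va (after consonant 'g') → shashavigva.
Apply vowel harmony: shashavigva → shashavugva.
Nasal assimilation: no change.

shashavugva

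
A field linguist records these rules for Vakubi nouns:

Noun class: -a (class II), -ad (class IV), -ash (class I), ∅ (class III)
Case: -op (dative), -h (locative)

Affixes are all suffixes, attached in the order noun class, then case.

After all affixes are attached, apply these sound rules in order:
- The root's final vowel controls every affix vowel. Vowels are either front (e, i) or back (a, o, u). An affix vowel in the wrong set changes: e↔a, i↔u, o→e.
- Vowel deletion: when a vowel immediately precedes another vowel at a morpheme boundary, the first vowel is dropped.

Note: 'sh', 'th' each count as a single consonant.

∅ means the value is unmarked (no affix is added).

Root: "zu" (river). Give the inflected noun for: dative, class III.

zop

noun class = class III: zero marking, form stays zu.
Attach case dative -op → zuop.
Vowel harmony: no change.
Apply vowel deletion: zuop → zop.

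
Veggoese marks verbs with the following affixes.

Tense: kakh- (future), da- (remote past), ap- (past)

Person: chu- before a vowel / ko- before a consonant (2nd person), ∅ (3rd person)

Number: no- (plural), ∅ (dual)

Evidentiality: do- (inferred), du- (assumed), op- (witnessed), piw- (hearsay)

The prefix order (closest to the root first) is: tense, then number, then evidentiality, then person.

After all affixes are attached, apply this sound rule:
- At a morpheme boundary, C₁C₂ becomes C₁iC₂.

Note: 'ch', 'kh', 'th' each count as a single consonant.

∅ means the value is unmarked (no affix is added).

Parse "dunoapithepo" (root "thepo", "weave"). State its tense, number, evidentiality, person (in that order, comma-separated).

past, plural, assumed, 3rd person

Segment: du-no-ap-thepo.
tense: ap- → past.
number: no- → plural.
evidentiality: du- → assumed.
person: ∅ → 3rd person.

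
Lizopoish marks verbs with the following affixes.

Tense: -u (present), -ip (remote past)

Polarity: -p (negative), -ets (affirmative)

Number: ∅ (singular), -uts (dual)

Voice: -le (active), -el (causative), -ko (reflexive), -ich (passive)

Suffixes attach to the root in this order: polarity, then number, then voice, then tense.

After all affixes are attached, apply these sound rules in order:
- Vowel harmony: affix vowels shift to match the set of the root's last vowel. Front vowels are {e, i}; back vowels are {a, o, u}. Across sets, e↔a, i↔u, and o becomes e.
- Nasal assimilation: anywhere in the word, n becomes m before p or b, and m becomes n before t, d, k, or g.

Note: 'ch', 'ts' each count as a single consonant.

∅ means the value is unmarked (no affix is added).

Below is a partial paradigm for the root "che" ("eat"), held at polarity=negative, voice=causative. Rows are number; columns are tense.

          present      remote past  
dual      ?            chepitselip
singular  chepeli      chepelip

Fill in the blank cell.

Attach polarity negative -p → chep.
Attach number dual -uts → cheputs.
Attach voice causative -el → cheputsel.
Attach tense present -u → cheputselu.
Apply vowel harmony: cheputselu → chepitseli.
Nasal assimilation: no change.

chepitseli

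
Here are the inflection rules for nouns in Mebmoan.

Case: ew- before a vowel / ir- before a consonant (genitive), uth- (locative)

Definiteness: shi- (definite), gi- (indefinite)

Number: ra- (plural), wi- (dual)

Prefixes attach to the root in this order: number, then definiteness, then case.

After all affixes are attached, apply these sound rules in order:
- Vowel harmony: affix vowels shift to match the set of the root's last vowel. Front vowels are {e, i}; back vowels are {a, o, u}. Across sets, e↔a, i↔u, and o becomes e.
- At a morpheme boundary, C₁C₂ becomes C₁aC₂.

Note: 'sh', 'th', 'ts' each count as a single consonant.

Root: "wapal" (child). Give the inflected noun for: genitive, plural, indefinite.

uragurawapal

Attach number plural ra- → rawapal.
Attach definiteness indefinite gi- → girawapal.
Attach case genitive ir- (before consonant 'g') → irgirawapal.
Apply vowel harmony: irgirawapal → urgurawapal.
Apply epenthesis: urgurawapal → uragurawapal.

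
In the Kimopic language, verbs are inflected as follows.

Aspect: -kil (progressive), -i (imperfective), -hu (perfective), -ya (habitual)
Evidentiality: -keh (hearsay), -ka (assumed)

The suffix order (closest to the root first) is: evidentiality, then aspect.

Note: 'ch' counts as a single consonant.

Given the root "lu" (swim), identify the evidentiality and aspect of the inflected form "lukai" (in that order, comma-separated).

Segment: lu-ka-i.
evidentiality: -ka → assumed.
aspect: -i → imperfective.

assumed, imperfective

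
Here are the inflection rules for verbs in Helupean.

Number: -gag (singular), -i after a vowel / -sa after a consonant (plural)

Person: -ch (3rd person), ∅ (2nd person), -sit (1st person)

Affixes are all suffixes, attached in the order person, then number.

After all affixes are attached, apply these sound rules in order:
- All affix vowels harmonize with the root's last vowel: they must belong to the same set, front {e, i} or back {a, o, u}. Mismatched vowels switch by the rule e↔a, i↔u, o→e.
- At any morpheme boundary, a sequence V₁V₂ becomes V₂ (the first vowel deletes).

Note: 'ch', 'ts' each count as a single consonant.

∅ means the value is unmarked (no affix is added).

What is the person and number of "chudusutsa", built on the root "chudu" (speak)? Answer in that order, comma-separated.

1st person, plural

Segment: chudu-sit-sa.
person: -sit → 1st person.
number: -i/sa → plural.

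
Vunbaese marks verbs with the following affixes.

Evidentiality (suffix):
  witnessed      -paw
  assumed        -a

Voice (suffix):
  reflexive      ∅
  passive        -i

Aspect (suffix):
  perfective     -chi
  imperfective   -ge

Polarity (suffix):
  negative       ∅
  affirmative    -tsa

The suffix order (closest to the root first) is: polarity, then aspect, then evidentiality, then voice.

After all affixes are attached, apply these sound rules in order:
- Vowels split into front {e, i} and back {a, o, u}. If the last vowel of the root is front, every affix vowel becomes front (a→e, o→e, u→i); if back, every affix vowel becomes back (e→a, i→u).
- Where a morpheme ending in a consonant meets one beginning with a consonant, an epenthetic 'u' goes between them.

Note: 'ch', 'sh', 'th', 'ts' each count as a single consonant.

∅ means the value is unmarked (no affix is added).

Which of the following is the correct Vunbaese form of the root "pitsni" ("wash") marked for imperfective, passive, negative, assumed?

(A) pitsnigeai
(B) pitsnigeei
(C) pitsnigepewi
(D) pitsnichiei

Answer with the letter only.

polarity = negative: zero marking, form stays pitsni.
Attach aspect imperfective -ge → pitsnige.
Attach evidentiality assumed -a → pitsnigea.
Attach voice passive -i → pitsnigeai.
Apply vowel harmony: pitsnigeai → pitsnigeei.
Epenthesis: no change.
So the correct form is pitsnigeei, option (B).
(A) pitsnigeai is wrong: it fails to apply the sound rule(s).
(D) pitsnichiei is wrong: it uses perfective instead of imperfective for aspect.
(C) pitsnigepewi is wrong: it uses witnessed instead of assumed for evidentiality.

B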